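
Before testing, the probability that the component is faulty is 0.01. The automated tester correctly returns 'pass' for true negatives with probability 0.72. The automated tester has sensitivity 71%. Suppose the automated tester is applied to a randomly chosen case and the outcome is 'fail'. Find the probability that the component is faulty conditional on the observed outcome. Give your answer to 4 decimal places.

Let H be the event that the component is faulty. P(H) = 0.01, so P(¬H) = 0.99. With E the 'fail' result, P(E|H) = 0.71 and P(E|¬H) = 0.28.
P(E) = 0.71·0.01 + 0.28·0.99 = 0.0071000 + 0.27720 = 0.28430.
By Bayes' theorem, P(H|E) = 0.0071000 / 0.28430 = 0.0250.

P(H | E) ≈ 0.0250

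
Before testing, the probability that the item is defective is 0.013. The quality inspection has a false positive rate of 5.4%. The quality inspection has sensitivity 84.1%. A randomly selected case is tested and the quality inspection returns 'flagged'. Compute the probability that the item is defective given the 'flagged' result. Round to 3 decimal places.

P(H | E) ≈ 0.170

Let H be the event that the item is defective. P(H) = 0.013, so P(¬H) = 0.987. With E the 'flagged' result, P(E|H) = 0.841 and P(E|¬H) = 0.054.
P(E) = 0.841·0.013 + 0.054·0.987 = 0.010933 + 0.053298 = 0.064231.
By Bayes' theorem, P(H|E) = 0.010933 / 0.064231 = 0.170.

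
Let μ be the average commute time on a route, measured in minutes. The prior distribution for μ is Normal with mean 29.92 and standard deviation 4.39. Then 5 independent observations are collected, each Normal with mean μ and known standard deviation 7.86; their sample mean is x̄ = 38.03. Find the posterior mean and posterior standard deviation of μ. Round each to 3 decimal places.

Posterior mean ≈ 34.862; posterior SD ≈ 2.744

Prior precision 1/τ₀² = 1/4.39² = 0.0518885; data precision n/σ² = 5/7.86² = 0.0809329.
Posterior precision = 0.0518885 + 0.0809329 = 0.132821, giving posterior SD = 1/√0.132821 = 2.744.
Posterior mean = (0.0518885·29.92 + 0.0809329·38.03) / 0.132821 = 34.862.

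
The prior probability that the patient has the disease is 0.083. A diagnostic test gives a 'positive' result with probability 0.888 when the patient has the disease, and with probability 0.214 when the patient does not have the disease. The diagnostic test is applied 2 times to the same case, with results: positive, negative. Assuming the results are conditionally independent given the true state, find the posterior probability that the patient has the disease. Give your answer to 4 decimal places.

Let H be the event that the patient has the disease; start with P(H) = 0.083. P('positive'|H) = 0.888, P('positive'|¬H) = 0.214.
Update on result 1 ('positive'): P(H) ← 0.888·0.0830 / (0.888·0.0830 + 0.214·0.9170) = 0.073704/0.26994 = 0.2730.
Update on result 2 ('negative'): P(H) ← 0.112·0.2730 / (0.112·0.2730 + 0.786·0.7270) = 0.030580/0.60197 = 0.0508.

Posterior P(H) ≈ 0.0508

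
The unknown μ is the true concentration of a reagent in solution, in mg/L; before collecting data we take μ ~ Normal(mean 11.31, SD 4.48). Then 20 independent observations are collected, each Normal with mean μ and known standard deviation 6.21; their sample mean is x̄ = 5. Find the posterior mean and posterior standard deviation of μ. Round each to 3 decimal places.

Posterior mean ≈ 5.553; posterior SD ≈ 1.326

With known σ, the Normal prior is conjugate. Weight on the data is w = (n/σ²)/(n/σ² + 1/τ₀²) = 0.518617/(0.518617+0.0498246) = 0.91235.
Posterior mean = w·x̄ + (1−w)·μ₀ = 0.91235·5 + 0.087651·11.31 = 5.553. Posterior variance = 1/(0.518617+0.0498246) = 1.75920, so SD = 1.326.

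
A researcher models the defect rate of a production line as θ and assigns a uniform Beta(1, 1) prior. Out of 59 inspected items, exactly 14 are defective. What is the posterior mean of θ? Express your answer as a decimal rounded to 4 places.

Posterior mean ≈ 0.2459

Observing 14 successes and 45 failures updates Beta(1, 1) by adding the success and failure counts to the two shape parameters: α = 1+14 = 15, β = 1+45 = 46.
Posterior mean = α/(α+β) = 15/61 = 0.2459.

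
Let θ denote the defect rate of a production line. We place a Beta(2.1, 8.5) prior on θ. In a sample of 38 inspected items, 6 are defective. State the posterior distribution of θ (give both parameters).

Observing 6 successes and 32 failures updates Beta(2.1, 8.5) by adding the success and failure counts to the two shape parameters: α = 2.1+6 = 8.1, β = 8.5+32 = 40.5.

Posterior: Beta(8.1, 40.5)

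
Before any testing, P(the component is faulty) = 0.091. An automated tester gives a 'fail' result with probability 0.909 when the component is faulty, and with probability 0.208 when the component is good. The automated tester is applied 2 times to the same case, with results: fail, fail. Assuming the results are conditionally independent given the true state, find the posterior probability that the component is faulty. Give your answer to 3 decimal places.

Posterior P(H) ≈ 0.657

With H the event that the component is faulty, the joint likelihood of the observed sequence is P(data|H) = 0.909·0.909 = 0.82628 and P(data|¬H) = 0.208·0.208 = 0.043264.
Bayes: P(H|data) = 0.091·0.82628 / (0.091·0.82628 + 0.909·0.043264) = 0.075192/0.11452 = 0.6566.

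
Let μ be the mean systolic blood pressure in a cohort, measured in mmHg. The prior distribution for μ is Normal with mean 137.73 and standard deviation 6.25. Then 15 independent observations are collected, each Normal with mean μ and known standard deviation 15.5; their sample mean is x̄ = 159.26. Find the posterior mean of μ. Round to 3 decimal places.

With known σ, the Normal prior is conjugate. Weight on the data is w = (n/σ²)/(n/σ² + 1/τ₀²) = 0.0624350/(0.0624350+0.0256000) = 0.70921.
Posterior mean = w·x̄ + (1−w)·μ₀ = 0.70921·159.26 + 0.29079·137.73 = 152.999.

Posterior mean ≈ 152.999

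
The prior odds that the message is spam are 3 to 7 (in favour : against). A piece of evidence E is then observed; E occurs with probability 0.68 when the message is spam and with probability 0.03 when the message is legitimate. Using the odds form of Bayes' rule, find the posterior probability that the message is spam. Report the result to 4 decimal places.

Prior odds = 3/7 = 0.42857. In log-odds, ln(0.42857) = -0.84730.
Add log likelihood ratio: ln(22.667) = 3.1209.
Posterior log-odds = 2.2736, so posterior odds = exp(2.2736) = 9.7143. Converting, P(H|E) = 9.7143/10.714 = 0.9067.

Posterior probability ≈ 0.9067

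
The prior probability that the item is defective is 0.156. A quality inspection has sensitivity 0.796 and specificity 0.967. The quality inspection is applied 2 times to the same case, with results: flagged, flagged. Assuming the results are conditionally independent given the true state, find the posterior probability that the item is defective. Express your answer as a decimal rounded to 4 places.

Let H be the event that the item is defective; start with P(H) = 0.156. P('flagged'|H) = 0.796, P('flagged'|¬H) = 0.033.
Update on result 1 ('flagged'): P(H) ← 0.796·0.1560 / (0.796·0.1560 + 0.033·0.8440) = 0.12418/0.15203 = 0.8168.
Update on result 2 ('flagged'): P(H) ← 0.796·0.8168 / (0.796·0.8168 + 0.033·0.1832) = 0.65017/0.65622 = 0.9908.

Posterior P(H) ≈ 0.9908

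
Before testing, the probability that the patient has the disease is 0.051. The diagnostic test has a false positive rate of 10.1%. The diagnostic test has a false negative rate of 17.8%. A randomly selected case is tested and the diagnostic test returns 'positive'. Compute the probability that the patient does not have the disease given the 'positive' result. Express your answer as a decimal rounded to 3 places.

Write H for 'the patient has the disease'. Prior odds H:¬H = 0.051/0.949 = 0.053741. For the 'positive' outcome, the likelihood ratio is 0.822/0.101 = 8.1386.
Posterior odds = 0.053741 × 8.1386 = 0.43738, so P(H|E) = 0.43738/(1+0.43738) = 0.304. Then P(¬H|E) = 1 − 0.304 = 0.696.

P(¬H | E) ≈ 0.696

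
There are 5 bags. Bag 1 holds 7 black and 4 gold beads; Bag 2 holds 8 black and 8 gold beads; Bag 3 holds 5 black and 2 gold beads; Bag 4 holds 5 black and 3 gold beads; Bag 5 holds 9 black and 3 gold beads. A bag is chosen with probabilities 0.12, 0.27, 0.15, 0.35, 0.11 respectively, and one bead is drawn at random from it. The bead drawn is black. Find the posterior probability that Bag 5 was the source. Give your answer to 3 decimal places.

P(black|Bag 1) = 0.6364; P(black|Bag 2) = 0.5; P(black|Bag 3) = 0.7143; P(black|Bag 4) = 0.625; P(black|Bag 5) = 0.75.
Prior × likelihood for each source: 0.12·0.6364=0.07636, 0.27·0.5=0.1350, 0.15·0.7143=0.1071, 0.35·0.625=0.2188, 0.11·0.75=0.08250. Summing gives P(black) = 0.61976.
P(Bag 5 | black) = 0.08250 / 0.61976 = 0.133.

Posterior probability ≈ 0.133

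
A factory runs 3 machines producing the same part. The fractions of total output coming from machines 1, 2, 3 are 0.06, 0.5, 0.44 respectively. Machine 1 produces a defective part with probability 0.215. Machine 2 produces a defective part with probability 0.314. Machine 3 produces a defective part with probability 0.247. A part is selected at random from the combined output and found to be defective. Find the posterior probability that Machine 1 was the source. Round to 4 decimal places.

Posterior probability ≈ 0.0463

Tabulate prior·likelihood by source: [1] prior 0.06, lik 0.215, product 0.01290; [2] prior 0.5, lik 0.314, product 0.1570; [3] prior 0.44, lik 0.247, product 0.1087.
Normalizing constant = 0.27858; the posterior for Machine 1 is its product over the sum, 0.01290/0.27858 = 0.0463.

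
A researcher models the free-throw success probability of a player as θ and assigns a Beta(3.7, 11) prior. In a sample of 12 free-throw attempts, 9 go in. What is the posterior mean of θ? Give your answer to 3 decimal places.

Posterior mean ≈ 0.476

The binomial likelihood is conjugate to the Beta prior: with 9 successes and 3 failures, the posterior is Beta(3.7+9, 11+3) = Beta(12.7, 14).
E[θ | data] = 12.7/(12.7+14) = 0.476.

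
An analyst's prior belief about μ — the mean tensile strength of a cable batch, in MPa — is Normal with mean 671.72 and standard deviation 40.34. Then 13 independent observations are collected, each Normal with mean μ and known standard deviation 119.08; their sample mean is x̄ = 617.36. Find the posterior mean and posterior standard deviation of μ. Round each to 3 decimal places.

Prior precision 1/τ₀² = 1/40.34² = 0.00061451; data precision n/σ² = 13/119.08² = 0.00091678.
Posterior precision = 0.00061451 + 0.00091678 = 0.00153129, giving posterior SD = 1/√0.00153129 = 25.555.
Posterior mean = (0.00061451·671.72 + 0.00091678·617.36) / 0.00153129 = 639.175.

Posterior mean ≈ 639.175; posterior SD ≈ 25.555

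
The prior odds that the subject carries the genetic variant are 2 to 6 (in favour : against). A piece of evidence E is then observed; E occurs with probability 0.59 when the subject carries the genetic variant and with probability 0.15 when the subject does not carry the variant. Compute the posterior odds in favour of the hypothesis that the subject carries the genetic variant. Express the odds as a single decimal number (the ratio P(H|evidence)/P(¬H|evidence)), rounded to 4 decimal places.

Prior odds = 2/6 = 0.33333.
Likelihood ratio for E = 0.59/0.15 = 3.9333.
Posterior odds = prior odds × LR = 1.3111.

Posterior odds ≈ 1.3111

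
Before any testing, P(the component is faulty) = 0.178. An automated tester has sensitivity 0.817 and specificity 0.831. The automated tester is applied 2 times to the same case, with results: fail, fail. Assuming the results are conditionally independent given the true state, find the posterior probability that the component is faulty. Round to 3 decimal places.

Let H be the event that the component is faulty; start with P(H) = 0.178. P('fail'|H) = 0.817, P('fail'|¬H) = 0.169.
Update on result 1 ('fail'): P(H) ← 0.817·0.1780 / (0.817·0.1780 + 0.169·0.8220) = 0.14543/0.28434 = 0.5114.
Update on result 2 ('fail'): P(H) ← 0.817·0.5114 / (0.817·0.5114 + 0.169·0.4886) = 0.41785/0.50042 = 0.8350.

Posterior P(H) ≈ 0.835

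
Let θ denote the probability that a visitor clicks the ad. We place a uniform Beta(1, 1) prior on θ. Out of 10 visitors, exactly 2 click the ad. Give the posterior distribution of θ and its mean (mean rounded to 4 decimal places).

Observing 2 successes and 8 failures updates Beta(1, 1) by adding the success and failure counts to the two shape parameters: α = 1+2 = 3, β = 1+8 = 9.
Posterior mean = α/(α+β) = 3/12 = 0.2500.

Posterior: Beta(3, 9); mean ≈ 0.2500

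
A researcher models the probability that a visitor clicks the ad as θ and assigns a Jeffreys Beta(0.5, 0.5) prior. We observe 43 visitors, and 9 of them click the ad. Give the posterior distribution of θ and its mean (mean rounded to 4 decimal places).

Observing 9 successes and 34 failures updates Beta(0.5, 0.5) by adding the success and failure counts to the two shape parameters: α = 0.5+9 = 9.5, β = 0.5+34 = 34.5.
Posterior mean = α/(α+β) = 9.5/44 = 0.2159.

Posterior: Beta(9.5, 34.5); mean ≈ 0.2159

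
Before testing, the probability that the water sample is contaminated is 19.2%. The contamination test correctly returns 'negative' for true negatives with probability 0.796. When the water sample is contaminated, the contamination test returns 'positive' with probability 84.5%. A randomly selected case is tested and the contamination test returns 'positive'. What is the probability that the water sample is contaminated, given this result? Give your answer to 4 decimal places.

P(H | E) ≈ 0.4960

Let H be the event that the water sample is contaminated. P(H) = 0.192, so P(¬H) = 0.808. With E the 'positive' result, P(E|H) = 0.845 and P(E|¬H) = 0.204.
P(E) = 0.845·0.192 + 0.204·0.808 = 0.16224 + 0.16483 = 0.32707.
By Bayes' theorem, P(H|E) = 0.16224 / 0.32707 = 0.4960.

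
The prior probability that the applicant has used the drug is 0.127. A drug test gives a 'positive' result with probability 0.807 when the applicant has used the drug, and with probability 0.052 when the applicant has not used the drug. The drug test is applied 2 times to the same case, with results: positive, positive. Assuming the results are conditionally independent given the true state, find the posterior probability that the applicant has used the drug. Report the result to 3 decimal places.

With H the event that the applicant has used the drug, the joint likelihood of the observed sequence is P(data|H) = 0.807·0.807 = 0.65125 and P(data|¬H) = 0.052·0.052 = 0.0027040.
Bayes: P(H|data) = 0.127·0.65125 / (0.127·0.65125 + 0.873·0.0027040) = 0.082709/0.085069 = 0.9723.

Posterior P(H) ≈ 0.972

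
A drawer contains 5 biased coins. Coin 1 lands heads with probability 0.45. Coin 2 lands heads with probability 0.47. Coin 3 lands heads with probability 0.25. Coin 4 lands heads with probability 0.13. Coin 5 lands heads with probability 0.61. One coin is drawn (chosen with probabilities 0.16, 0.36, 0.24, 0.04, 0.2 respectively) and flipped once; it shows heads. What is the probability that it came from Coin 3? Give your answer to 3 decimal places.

P(heads|C1) = 0.45; P(heads|C2) = 0.47; P(heads|C3) = 0.25; P(heads|C4) = 0.13; P(heads|C5) = 0.61.
Prior × likelihood for each source: 0.16·0.45=0.07200, 0.36·0.47=0.1692, 0.24·0.25=0.06000, 0.04·0.13=0.005200, 0.2·0.61=0.1220. Summing gives P(heads) = 0.42840.
P(Coin 3 | heads) = 0.06000 / 0.42840 = 0.140.

Posterior probability ≈ 0.140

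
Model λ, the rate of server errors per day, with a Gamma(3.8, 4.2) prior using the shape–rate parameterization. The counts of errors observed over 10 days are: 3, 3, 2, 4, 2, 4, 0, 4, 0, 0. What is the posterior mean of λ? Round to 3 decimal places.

The Poisson likelihood adds the total count to the shape and the number of exposure periods to the rate. Here ∑xᵢ = 22 and n = 10, so shape 3.8→25.8 and rate 4.2→14.2.
Posterior mean = shape/rate = 25.8/14.2 = 1.817.

Posterior mean ≈ 1.817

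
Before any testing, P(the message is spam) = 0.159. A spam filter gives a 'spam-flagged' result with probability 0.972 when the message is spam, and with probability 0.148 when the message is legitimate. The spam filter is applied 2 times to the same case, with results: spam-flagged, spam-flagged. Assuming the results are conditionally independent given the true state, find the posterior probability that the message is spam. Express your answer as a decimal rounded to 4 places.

Posterior P(H) ≈ 0.8908

Let H be the event that the message is spam; start with P(H) = 0.159. P('spam-flagged'|H) = 0.972, P('spam-flagged'|¬H) = 0.148.
Update on result 1 ('spam-flagged'): P(H) ← 0.972·0.1590 / (0.972·0.1590 + 0.148·0.8410) = 0.15455/0.27902 = 0.5539.
Update on result 2 ('spam-flagged'): P(H) ← 0.972·0.5539 / (0.972·0.5539 + 0.148·0.4461) = 0.53839/0.60442 = 0.8908.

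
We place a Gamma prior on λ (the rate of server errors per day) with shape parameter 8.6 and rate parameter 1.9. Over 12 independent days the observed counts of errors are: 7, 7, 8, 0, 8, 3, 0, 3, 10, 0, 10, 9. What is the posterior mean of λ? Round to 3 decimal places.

The Poisson likelihood adds the total count to the shape and the number of exposure periods to the rate. Here ∑xᵢ = 65 and n = 12, so shape 8.6→73.6 and rate 1.9→13.9.
Posterior mean = shape/rate = 73.6/13.9 = 5.295.

Posterior mean ≈ 5.295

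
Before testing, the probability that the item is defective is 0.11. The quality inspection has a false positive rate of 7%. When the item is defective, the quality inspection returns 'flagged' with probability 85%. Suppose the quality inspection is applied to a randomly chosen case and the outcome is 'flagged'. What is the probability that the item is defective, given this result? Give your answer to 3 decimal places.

Let H be the event that the item is defective. P(H) = 0.11, so P(¬H) = 0.89. With E the 'flagged' result, P(E|H) = 0.85 and P(E|¬H) = 0.07.
P(E) = 0.85·0.11 + 0.07·0.89 = 0.093500 + 0.062300 = 0.15580.
By Bayes' theorem, P(H|E) = 0.093500 / 0.15580 = 0.600.

P(H | E) ≈ 0.600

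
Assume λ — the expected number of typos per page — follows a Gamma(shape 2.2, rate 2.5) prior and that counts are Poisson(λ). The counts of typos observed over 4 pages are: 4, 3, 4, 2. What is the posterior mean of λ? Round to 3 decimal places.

Posterior mean ≈ 2.338

Total count ∑xᵢ = 13 over n = 4 pages.
Gamma is conjugate to the Poisson likelihood: posterior is Gamma(shape = 2.2+13 = 15.2, rate = 2.5+4 = 6.5).
Posterior mean = shape/rate = 15.2/6.5 = 2.338.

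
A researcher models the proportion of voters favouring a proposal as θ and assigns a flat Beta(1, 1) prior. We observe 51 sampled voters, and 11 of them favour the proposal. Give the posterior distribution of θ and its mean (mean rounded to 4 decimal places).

Posterior: Beta(12, 41); mean ≈ 0.2264

The binomial likelihood is conjugate to the Beta prior: with 11 successes and 40 failures, the posterior is Beta(1+11, 1+40) = Beta(12, 41).
Posterior mean = α/(α+β) = 12/53 = 0.2264.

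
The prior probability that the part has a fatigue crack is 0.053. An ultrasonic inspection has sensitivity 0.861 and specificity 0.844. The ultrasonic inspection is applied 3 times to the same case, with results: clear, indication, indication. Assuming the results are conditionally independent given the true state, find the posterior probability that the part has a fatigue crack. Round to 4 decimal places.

Let H be the event that the part has a fatigue crack; start with P(H) = 0.053. P('indication'|H) = 0.861, P('indication'|¬H) = 0.156.
Update on result 1 ('clear'): P(H) ← 0.139·0.0530 / (0.139·0.0530 + 0.844·0.9470) = 0.0073670/0.80663 = 0.0091.
Update on result 2 ('indication'): P(H) ← 0.861·0.0091 / (0.861·0.0091 + 0.156·0.9909) = 0.0078635/0.16244 = 0.0484.
Update on result 3 ('indication'): P(H) ← 0.861·0.0484 / (0.861·0.0484 + 0.156·0.9516) = 0.041680/0.19013 = 0.2192.

Posterior P(H) ≈ 0.2192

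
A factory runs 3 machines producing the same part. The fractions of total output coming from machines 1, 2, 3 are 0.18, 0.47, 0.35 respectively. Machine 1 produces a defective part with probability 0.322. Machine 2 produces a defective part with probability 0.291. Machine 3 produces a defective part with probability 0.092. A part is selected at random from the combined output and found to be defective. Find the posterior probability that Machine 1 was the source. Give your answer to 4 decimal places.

Posterior probability ≈ 0.2554

P(defective|M1) = 0.322; P(defective|M2) = 0.291; P(defective|M3) = 0.092.
Prior × likelihood for each source: 0.18·0.322=0.05796, 0.47·0.291=0.1368, 0.35·0.092=0.03220. Summing gives P(defective) = 0.22693.
P(Machine 1 | defective) = 0.05796 / 0.22693 = 0.2554.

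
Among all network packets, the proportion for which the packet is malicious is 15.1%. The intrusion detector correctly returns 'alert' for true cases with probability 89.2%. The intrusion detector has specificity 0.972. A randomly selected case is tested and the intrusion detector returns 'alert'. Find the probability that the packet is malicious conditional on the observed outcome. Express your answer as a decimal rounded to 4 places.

P(H | E) ≈ 0.8500

Let H be the event that the packet is malicious. P(H) = 0.151, so P(¬H) = 0.849. With E the 'alert' result, P(E|H) = 0.892 and P(E|¬H) = 0.028.
P(E) = 0.892·0.151 + 0.028·0.849 = 0.13469 + 0.023772 = 0.15846.
By Bayes' theorem, P(H|E) = 0.13469 / 0.15846 = 0.8500.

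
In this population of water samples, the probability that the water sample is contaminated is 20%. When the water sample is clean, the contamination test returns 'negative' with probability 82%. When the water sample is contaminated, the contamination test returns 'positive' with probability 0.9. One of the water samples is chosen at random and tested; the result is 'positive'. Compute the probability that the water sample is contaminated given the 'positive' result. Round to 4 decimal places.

Let H be the event that the water sample is contaminated. P(H) = 0.2, so P(¬H) = 0.8. With E the 'positive' result, P(E|H) = 0.9 and P(E|¬H) = 0.18.
P(E) = 0.9·0.2 + 0.18·0.8 = 0.18000 + 0.14400 = 0.32400.
By Bayes' theorem, P(H|E) = 0.18000 / 0.32400 = 0.5556.

P(H | E) ≈ 0.5556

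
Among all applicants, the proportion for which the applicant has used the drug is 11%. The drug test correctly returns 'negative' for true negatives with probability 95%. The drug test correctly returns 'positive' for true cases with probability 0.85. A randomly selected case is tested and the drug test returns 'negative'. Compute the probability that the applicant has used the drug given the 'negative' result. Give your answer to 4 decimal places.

P(H | E) ≈ 0.0191

Let H be the event that the applicant has used the drug. P(H) = 0.11, so P(¬H) = 0.89. With E the 'negative' result, P(E|H) = 0.15 and P(E|¬H) = 0.95.
P(E) = 0.15·0.11 + 0.95·0.89 = 0.016500 + 0.84550 = 0.86200.
By Bayes' theorem, P(H|E) = 0.016500 / 0.86200 = 0.0191.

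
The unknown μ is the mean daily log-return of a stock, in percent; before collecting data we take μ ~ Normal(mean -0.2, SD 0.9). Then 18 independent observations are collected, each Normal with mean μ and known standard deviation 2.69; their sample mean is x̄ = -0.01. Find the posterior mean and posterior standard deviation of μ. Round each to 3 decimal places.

Posterior mean ≈ -0.073; posterior SD ≈ 0.518

With known σ, the Normal prior is conjugate. Weight on the data is w = (n/σ²)/(n/σ² + 1/τ₀²) = 2.48753/(2.48753+1.23457) = 0.66831.
Posterior mean = w·x̄ + (1−w)·μ₀ = 0.66831·-0.01 + 0.33169·-0.2 = -0.073. Posterior variance = 1/(2.48753+1.23457) = 0.268666, so SD = 0.518.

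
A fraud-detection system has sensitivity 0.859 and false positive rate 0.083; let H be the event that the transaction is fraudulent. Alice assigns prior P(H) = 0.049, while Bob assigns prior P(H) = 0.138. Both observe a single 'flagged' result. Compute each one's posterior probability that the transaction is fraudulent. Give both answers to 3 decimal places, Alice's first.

Alice: 0.348; Bob: 0.624

The likelihood ratio for a 'flagged' result is 0.859/0.083 = 10.349.
Alice: prior odds 0.049/0.951 = 0.051525; posterior odds 0.53325; posterior probability 0.348.
Bob: prior odds 0.138/0.862 = 0.16009; posterior odds 1.6569; posterior probability 0.624.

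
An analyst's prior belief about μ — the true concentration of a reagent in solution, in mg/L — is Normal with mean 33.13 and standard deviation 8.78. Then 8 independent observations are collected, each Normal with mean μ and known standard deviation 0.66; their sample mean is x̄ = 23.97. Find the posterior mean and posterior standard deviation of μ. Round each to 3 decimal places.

With known σ, the Normal prior is conjugate. Weight on the data is w = (n/σ²)/(n/σ² + 1/τ₀²) = 18.3655/(18.3655+0.0129721) = 0.99929.
Posterior mean = w·x̄ + (1−w)·μ₀ = 0.99929·23.97 + 0.00070583·33.13 = 23.976. Posterior variance = 1/(18.3655+0.0129721) = 0.0544116, so SD = 0.233.

Posterior mean ≈ 23.976; posterior SD ≈ 0.233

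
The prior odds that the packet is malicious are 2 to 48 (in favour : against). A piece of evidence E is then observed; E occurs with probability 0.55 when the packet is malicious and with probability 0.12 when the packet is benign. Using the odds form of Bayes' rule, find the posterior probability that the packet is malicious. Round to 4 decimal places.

Prior odds = 2/48 = 0.041667.
Likelihood ratio for E = 0.55/0.12 = 4.5833.
Posterior odds = prior odds × LR = 0.19097.
Posterior probability = odds/(1+odds) = 0.19097/1.1910 = 0.1603.

Posterior probability ≈ 0.1603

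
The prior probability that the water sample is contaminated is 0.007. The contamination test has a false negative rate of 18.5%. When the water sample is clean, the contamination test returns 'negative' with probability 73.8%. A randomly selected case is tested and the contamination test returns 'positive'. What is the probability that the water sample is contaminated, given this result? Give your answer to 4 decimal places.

P(H | E) ≈ 0.0215

Write H for 'the water sample is contaminated'. Prior odds H:¬H = 0.007/0.993 = 0.0070493. For the 'positive' outcome, the likelihood ratio is 0.815/0.262 = 3.1107.
Posterior odds = 0.0070493 × 3.1107 = 0.021928, so P(H|E) = 0.021928/(1+0.021928) = 0.0215.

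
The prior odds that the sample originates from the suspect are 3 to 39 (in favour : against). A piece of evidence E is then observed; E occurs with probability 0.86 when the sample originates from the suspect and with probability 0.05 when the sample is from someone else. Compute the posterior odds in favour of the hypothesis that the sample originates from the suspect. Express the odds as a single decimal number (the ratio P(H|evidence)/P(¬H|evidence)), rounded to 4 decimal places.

Prior odds = 3/39 = 0.076923.
Likelihood ratio for E = 0.86/0.05 = 17.200.
Posterior odds = prior odds × LR = 1.3231.

Posterior odds ≈ 1.3231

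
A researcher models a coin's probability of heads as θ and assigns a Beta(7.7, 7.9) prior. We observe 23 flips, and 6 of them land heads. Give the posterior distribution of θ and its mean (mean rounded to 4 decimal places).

The binomial likelihood is conjugate to the Beta prior: with 6 successes and 17 failures, the posterior is Beta(7.7+6, 7.9+17) = Beta(13.7, 24.9).
E[θ | data] = 13.7/(13.7+24.9) = 0.3549.

Posterior: Beta(13.7, 24.9); mean ≈ 0.3549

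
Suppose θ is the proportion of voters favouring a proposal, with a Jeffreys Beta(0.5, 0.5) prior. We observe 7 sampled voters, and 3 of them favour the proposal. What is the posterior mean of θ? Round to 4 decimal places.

Posterior mean ≈ 0.4375

The binomial likelihood is conjugate to the Beta prior: with 3 successes and 4 failures, the posterior is Beta(0.5+3, 0.5+4) = Beta(3.5, 4.5).
Posterior mean = α/(α+β) = 3.5/8 = 0.4375.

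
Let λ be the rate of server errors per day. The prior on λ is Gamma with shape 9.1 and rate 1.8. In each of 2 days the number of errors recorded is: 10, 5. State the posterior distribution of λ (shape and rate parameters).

The Poisson likelihood adds the total count to the shape and the number of exposure periods to the rate. Here ∑xᵢ = 15 and n = 2, so shape 9.1→24.1 and rate 1.8→3.8.

Posterior: Gamma(shape=24.1, rate=3.8)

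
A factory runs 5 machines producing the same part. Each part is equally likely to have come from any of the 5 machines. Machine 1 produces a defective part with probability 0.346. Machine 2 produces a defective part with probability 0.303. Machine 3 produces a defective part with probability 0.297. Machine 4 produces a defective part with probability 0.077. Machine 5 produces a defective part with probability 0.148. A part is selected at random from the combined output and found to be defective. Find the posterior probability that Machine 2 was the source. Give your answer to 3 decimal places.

Posterior probability ≈ 0.259

P(defective|M1) = 0.346; P(defective|M2) = 0.303; P(defective|M3) = 0.297; P(defective|M4) = 0.077; P(defective|M5) = 0.148.
Prior × likelihood for each source: 0.2·0.346=0.06920, 0.2·0.303=0.06060, 0.2·0.297=0.05940, 0.2·0.077=0.01540, 0.2·0.148=0.02960. Summing gives P(defective) = 0.23420.
P(Machine 2 | defective) = 0.06060 / 0.23420 = 0.259.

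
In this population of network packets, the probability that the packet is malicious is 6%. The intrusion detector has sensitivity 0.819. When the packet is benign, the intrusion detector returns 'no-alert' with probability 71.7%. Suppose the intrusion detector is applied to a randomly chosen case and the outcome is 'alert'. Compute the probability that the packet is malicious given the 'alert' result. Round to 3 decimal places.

P(H | E) ≈ 0.156

Write H for 'the packet is malicious'. Prior odds H:¬H = 0.06/0.94 = 0.063830. For the 'alert' outcome, the likelihood ratio is 0.819/0.283 = 2.8940.
Posterior odds = 0.063830 × 2.8940 = 0.18472, so P(H|E) = 0.18472/(1+0.18472) = 0.156.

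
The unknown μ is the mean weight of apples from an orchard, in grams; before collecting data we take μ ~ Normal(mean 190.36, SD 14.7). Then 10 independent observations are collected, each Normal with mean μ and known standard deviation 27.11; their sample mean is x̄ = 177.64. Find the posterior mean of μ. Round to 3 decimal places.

Prior precision 1/τ₀² = 1/14.7² = 0.00462770; data precision n/σ² = 10/27.11² = 0.0136063.
Posterior precision = 0.00462770 + 0.0136063 = 0.0182340.
Posterior mean = (0.00462770·190.36 + 0.0136063·177.64) / 0.0182340 = 180.868.

Posterior mean ≈ 180.868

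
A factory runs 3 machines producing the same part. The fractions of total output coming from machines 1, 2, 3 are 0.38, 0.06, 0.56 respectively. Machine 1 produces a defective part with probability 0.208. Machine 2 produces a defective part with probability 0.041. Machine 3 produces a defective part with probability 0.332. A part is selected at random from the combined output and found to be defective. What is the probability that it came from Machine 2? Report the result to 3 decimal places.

Tabulate prior·likelihood by source: [1] prior 0.38, lik 0.208, product 0.07904; [2] prior 0.06, lik 0.041, product 0.002460; [3] prior 0.56, lik 0.332, product 0.1859.
Normalizing constant = 0.26742; the posterior for Machine 2 is its product over the sum, 0.002460/0.26742 = 0.009.

Posterior probability ≈ 0.009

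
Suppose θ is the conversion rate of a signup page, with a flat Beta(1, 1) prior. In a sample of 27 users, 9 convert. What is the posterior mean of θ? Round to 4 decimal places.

The binomial likelihood is conjugate to the Beta prior: with 9 successes and 18 failures, the posterior is Beta(1+9, 1+18) = Beta(10, 19).
E[θ | data] = 10/(10+19) = 0.3448.

Posterior mean ≈ 0.3448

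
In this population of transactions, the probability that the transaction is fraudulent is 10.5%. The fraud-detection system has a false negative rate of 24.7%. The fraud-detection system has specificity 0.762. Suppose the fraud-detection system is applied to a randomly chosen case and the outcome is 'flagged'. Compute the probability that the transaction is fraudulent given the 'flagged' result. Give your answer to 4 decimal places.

P(H | E) ≈ 0.2707

Let H be the event that the transaction is fraudulent. P(H) = 0.105, so P(¬H) = 0.895. With E the 'flagged' result, P(E|H) = 0.753 and P(E|¬H) = 0.238.
P(E) = 0.753·0.105 + 0.238·0.895 = 0.079065 + 0.21301 = 0.29207.
By Bayes' theorem, P(H|E) = 0.079065 / 0.29207 = 0.2707.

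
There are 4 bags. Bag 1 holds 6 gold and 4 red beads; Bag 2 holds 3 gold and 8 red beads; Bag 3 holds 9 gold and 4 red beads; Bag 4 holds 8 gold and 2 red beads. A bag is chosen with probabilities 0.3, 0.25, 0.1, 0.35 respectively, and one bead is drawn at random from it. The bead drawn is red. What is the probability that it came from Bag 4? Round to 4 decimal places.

Tabulate prior·likelihood by source: [1] prior 0.3, lik 0.4, product 0.1200; [2] prior 0.25, lik 0.7273, product 0.1818; [3] prior 0.1, lik 0.3077, product 0.03077; [4] prior 0.35, lik 0.2, product 0.07000.
Normalizing constant = 0.40259; the posterior for Bag 4 is its product over the sum, 0.07000/0.40259 = 0.1739.

Posterior probability ≈ 0.1739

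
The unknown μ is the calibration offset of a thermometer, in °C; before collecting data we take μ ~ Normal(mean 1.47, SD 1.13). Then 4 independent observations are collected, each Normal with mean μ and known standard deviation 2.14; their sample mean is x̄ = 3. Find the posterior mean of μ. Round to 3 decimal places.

With known σ, the Normal prior is conjugate. Weight on the data is w = (n/σ²)/(n/σ² + 1/τ₀²) = 0.873439/(0.873439+0.783147) = 0.52725.
Posterior mean = w·x̄ + (1−w)·μ₀ = 0.52725·3 + 0.47275·1.47 = 2.277.

Posterior mean ≈ 2.277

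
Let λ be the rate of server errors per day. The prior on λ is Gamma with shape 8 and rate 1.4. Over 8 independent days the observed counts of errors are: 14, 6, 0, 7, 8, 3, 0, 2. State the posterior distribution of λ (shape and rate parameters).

The Poisson likelihood adds the total count to the shape and the number of exposure periods to the rate. Here ∑xᵢ = 40 and n = 8, so shape 8→48 and rate 1.4→9.4.

Posterior: Gamma(shape=48, rate=9.4)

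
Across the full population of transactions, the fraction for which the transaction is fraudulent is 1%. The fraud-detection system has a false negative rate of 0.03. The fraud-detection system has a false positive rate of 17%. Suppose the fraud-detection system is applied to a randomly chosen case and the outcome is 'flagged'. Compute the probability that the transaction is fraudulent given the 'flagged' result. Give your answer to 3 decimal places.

Let H be the event that the transaction is fraudulent. P(H) = 0.01, so P(¬H) = 0.99. With E the 'flagged' result, P(E|H) = 0.97 and P(E|¬H) = 0.17.
P(E) = 0.97·0.01 + 0.17·0.99 = 0.0097000 + 0.16830 = 0.17800.
By Bayes' theorem, P(H|E) = 0.0097000 / 0.17800 = 0.054.

P(H | E) ≈ 0.054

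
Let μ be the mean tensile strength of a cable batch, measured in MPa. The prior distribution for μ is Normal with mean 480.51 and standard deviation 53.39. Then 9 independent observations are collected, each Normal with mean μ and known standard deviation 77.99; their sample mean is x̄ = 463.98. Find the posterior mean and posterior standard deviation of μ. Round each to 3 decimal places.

With known σ, the Normal prior is conjugate. Weight on the data is w = (n/σ²)/(n/σ² + 1/τ₀²) = 0.00147967/(0.00147967+0.00035082) = 0.80835.
Posterior mean = w·x̄ + (1−w)·μ₀ = 0.80835·463.98 + 0.19165·480.51 = 467.148. Posterior variance = 1/(0.00147967+0.00035082) = 546.303, so SD = 23.373.

Posterior mean ≈ 467.148; posterior SD ≈ 23.373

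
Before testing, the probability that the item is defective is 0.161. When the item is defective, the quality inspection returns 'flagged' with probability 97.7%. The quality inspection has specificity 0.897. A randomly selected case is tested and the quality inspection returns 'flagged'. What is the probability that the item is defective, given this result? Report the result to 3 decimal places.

P(H | E) ≈ 0.645

Let H be the event that the item is defective. P(H) = 0.161, so P(¬H) = 0.839. With E the 'flagged' result, P(E|H) = 0.977 and P(E|¬H) = 0.103.
P(E) = 0.977·0.161 + 0.103·0.839 = 0.15730 + 0.086417 = 0.24371.
By Bayes' theorem, P(H|E) = 0.15730 / 0.24371 = 0.645.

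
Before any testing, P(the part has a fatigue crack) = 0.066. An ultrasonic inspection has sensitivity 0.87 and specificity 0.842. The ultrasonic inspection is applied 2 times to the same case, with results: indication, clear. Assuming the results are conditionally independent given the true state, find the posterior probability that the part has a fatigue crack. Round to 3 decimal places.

With H the event that the part has a fatigue crack, the joint likelihood of the observed sequence is P(data|H) = 0.87·0.13 = 0.11310 and P(data|¬H) = 0.158·0.842 = 0.13304.
Bayes: P(H|data) = 0.066·0.11310 / (0.066·0.11310 + 0.934·0.13304) = 0.0074646/0.13172 = 0.0567.

Posterior P(H) ≈ 0.057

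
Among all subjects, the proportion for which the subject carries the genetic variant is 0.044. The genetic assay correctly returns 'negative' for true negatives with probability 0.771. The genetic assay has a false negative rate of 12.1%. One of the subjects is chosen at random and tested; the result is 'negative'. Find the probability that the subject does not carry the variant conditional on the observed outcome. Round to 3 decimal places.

P(¬H | E) ≈ 0.993

Let H be the event that the subject carries the genetic variant. P(H) = 0.044, so P(¬H) = 0.956. With E the 'negative' result, P(E|H) = 0.121 and P(E|¬H) = 0.771.
P(E) = 0.121·0.044 + 0.771·0.956 = 0.0053240 + 0.73708 = 0.74240.
By Bayes' theorem, P(H|E) = 0.0053240 / 0.74240 = 0.007. Hence P(¬H|E) = 1 − 0.007 = 0.993.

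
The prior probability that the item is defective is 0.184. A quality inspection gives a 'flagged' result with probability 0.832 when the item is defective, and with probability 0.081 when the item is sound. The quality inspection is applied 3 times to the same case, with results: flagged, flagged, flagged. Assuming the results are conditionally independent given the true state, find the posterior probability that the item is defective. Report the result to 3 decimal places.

Posterior P(H) ≈ 0.996

With H the event that the item is defective, the joint likelihood of the observed sequence is P(data|H) = 0.832·0.832·0.832 = 0.57593 and P(data|¬H) = 0.081·0.081·0.081 = 0.00053144.
Bayes: P(H|data) = 0.184·0.57593 / (0.184·0.57593 + 0.816·0.00053144) = 0.10597/0.10640 = 0.9959.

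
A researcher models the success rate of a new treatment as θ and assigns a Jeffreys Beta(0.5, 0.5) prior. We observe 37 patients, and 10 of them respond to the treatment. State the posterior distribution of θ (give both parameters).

Posterior: Beta(10.5, 27.5)

The binomial likelihood is conjugate to the Beta prior: with 10 successes and 27 failures, the posterior is Beta(0.5+10, 0.5+27) = Beta(10.5, 27.5).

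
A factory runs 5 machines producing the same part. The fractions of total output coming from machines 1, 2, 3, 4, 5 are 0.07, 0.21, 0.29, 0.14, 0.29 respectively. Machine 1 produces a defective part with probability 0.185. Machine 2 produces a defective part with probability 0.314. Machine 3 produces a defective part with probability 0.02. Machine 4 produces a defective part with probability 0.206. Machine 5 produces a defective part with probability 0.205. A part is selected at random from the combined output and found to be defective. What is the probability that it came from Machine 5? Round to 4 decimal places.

Tabulate prior·likelihood by source: [1] prior 0.07, lik 0.185, product 0.01295; [2] prior 0.21, lik 0.314, product 0.06594; [3] prior 0.29, lik 0.02, product 0.005800; [4] prior 0.14, lik 0.206, product 0.02884; [5] prior 0.29, lik 0.205, product 0.05945.
Normalizing constant = 0.17298; the posterior for Machine 5 is its product over the sum, 0.05945/0.17298 = 0.3437.

Posterior probability ≈ 0.3437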